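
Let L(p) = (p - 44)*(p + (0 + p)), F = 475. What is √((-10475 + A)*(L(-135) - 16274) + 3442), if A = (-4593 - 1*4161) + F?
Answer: 3*I*√66797198 ≈ 24519.0*I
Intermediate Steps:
A = -8279 (A = (-4593 - 1*4161) + 475 = (-4593 - 4161) + 475 = -8754 + 475 = -8279)
L(p) = 2*p*(-44 + p) (L(p) = (-44 + p)*(p + p) = (-44 + p)*(2*p) = 2*p*(-44 + p))
√((-10475 + A)*(L(-135) - 16274) + 3442) = √((-10475 - 8279)*(2*(-135)*(-44 - 135) - 16274) + 3442) = √(-18754*(2*(-135)*(-179) - 16274) + 3442) = √(-18754*(48330 - 16274) + 3442) = √(-18754*32056 + 3442) = √(-601178224 + 3442) = √(-601174782) = 3*I*√66797198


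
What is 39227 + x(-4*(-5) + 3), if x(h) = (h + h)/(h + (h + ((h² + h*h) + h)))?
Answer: 1922125/49 ≈ 39227.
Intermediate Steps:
x(h) = 2*h/(2*h² + 3*h) (x(h) = (2*h)/(h + (h + ((h² + h²) + h))) = (2*h)/(h + (h + (2*h² + h))) = (2*h)/(h + (h + (h + 2*h²))) = (2*h)/(h + (2*h + 2*h²)) = (2*h)/(2*h² + 3*h) = 2*h/(2*h² + 3*h))
39227 + x(-4*(-5) + 3) = 39227 + 2/(3 + 2*(-4*(-5) + 3)) = 39227 + 2/(3 + 2*(20 + 3)) = 39227 + 2/(3 + 2*23) = 39227 + 2/(3 + 46) = 39227 + 2/49 = 1922125/49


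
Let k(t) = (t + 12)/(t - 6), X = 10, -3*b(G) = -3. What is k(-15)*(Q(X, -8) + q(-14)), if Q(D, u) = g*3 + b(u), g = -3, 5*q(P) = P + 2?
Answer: -52/35 ≈ -1.4857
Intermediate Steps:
b(G) = 1 (b(G) = -⅓*(-3) = 1)
q(P) = ⅖ + P/5 (q(P) = (P + 2)/5 = (2 + P)/5 = ⅖ + P/5)
Q(D, u) = -8 (Q(D, u) = -3*3 + 1 = -9 + 1 = -8)
k(t) = (12 + t)/(-6 + t)
k(-15)*(Q(X, -8) + q(-14)) = ((12 - 15)/(-6 - 15))*(-8 + (⅖ + (⅕)*(-14))) = (-3/(-21))*(-8 + (⅖ - 14/5)) = (-1/21*(-3))*(-8 - 12/5) = (⅐)*(-52/5) = -52/35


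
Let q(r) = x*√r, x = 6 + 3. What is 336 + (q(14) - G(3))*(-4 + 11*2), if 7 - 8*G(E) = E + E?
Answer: 1335/4 + 162*√14 ≈ 939.90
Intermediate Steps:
G(E) = 7/8 - E/4 (G(E) = 7/8 - (E + E)/8 = 7/8 - E/4)
x = 9
q(r) = 9*√r
336 + (q(14) - G(3))*(-4 + 11*2) = 336 + (9*√14 - (7/8 - ¼*3))*(-4 + 11*2) = 336 + (9*√14 - (7/8 - ¾))*(-4 + 22) = 336 + (9*√14 - 1*⅛)*18 = 336 + (9*√14 - ⅛)*18 = 336 + (-⅛ + 9*√14)*18 = 336 + (-9/4 + 162*√14) = 1335/4 + 162*√14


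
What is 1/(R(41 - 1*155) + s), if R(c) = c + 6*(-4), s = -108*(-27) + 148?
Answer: 1/2926 ≈ 0.00034176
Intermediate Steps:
s = 3064 (s = 2916 + 148 = 3064)
R(c) = -24 + c (R(c) = c - 24 = -24 + c)
1/(R(41 - 1*155) + s) = 1/((-24 + (41 - 1*155)) + 3064) = 1/((-24 + (41 - 155)) + 3064) = 1/((-24 - 114) + 3064) = 1/(-138 + 3064) = 1/2926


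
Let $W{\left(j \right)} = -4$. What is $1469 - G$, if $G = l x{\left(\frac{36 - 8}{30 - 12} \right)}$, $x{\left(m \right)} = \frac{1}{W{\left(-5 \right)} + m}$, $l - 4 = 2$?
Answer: $\frac{16186}{11} \approx 1471.5$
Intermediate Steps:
$l = 6$ ($l = 4 + 2 = 6$)
$x{\left(m \right)} = \frac{1}{-4 + m}$
$G = - \frac{27}{11}$ ($G = \frac{6}{-4 + \frac{36 - 8}{30 - 12}} = \frac{6}{-4 + \frac{28}{18}} = \frac{6}{-4 + 28 \cdot \frac{1}{18}} = \frac{6}{-4 + \frac{14}{9}} = \frac{6}{- \frac{22}{9}} = 6 \left(- \frac{9}{22}\right) = - \frac{27}{11} \approx -2.4545$)
$1469 - G = 1469 - - \frac{27}{11} = 1469 + \frac{27}{11} = \frac{16186}{11}$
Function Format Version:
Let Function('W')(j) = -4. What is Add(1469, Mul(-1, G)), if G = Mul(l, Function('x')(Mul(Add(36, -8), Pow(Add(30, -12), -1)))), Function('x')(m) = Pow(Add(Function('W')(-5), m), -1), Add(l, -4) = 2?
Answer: Rational(16186, 11) ≈ 1471.5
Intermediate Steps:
l = 6 (l = Add(4, 2) = 6)
Function('x')(m) = Pow(Add(-4, m), -1)
G = Rational(-27, 11) (G = Mul(6, Pow(Add(-4, Mul(Add(36, -8), Pow(Add(30, -12), -1))), -1)) = Mul(6, Pow(Add(-4, Mul(28, Pow(18, -1))), -1)) = Mul(6, Pow(Add(-4, Mul(28, Rational(1, 18))), -1)) = Mul(6, Pow(Add(-4, Rational(14, 9)), -1)) = Mul(6, Pow(Rational(-22, 9), -1)) = Mul(6, Rational(-9, 22)) = Rational(-27, 11) ≈ -2.4545)
Add(1469, Mul(-1, G)) = Add(1469, Mul(-1, Rational(-27, 11))) = Add(1469, Rational(27, 11)) = Rational(16186, 11)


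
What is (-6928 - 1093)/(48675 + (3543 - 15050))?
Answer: -8021/37168 ≈ -0.21580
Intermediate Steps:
(-6928 - 1093)/(48675 + (3543 - 15050)) = -8021/(48675 - 11507) = -8021/37168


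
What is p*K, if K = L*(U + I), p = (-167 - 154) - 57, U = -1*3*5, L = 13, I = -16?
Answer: 152334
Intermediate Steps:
U = -15 (U = -3*5 = -15)
p = -378 (p = -321 - 57 = -378)
K = -403 (K = 13*(-15 - 16) = 13*(-31) = -403)
p*K = -378*(-403) = 152334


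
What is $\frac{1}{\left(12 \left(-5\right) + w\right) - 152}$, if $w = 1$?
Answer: $- \frac{1}{211} \approx -0.0047393$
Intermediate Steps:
$\frac{1}{\left(12 \left(-5\right) + w\right) - 152} = \frac{1}{\left(12 \left(-5\right) + 1\right) - 152} = \frac{1}{\left(-60 + 1\right) - 152} = \frac{1}{-59 - 152} = \frac{1}{-211} = - \frac{1}{211}$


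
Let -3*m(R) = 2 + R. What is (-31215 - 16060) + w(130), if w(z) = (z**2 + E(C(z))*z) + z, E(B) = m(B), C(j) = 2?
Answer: -91255/3 ≈ -30418.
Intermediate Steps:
m(R) = -2/3 - R/3 (m(R) = -(2 + R)/3 = -2/3 - R/3)
E(B) = -2/3 - B/3
w(z) = z**2 - z/3 (w(z) = (z**2 + (-2/3 - 1/3*2)*z) + z = (z**2 + (-2/3 - 2/3)*z) + z = (z**2 - 4*z/3) + z = z**2 - z/3)
(-31215 - 16060) + w(130) = (-31215 - 16060) + 130*(-1/3 + 130) = -47275 + 130*(389/3) = -47275 + 50570/3 = -91255/3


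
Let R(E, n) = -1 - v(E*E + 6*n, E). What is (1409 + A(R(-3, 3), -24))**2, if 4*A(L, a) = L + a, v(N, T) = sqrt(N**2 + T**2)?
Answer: 31484059/16 - 16833*sqrt(82)/8 ≈ 1.9487e+6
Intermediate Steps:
R(E, n) = -1 - sqrt(E**2 + (E**2 + 6*n)**2) (R(E, n) = -1 - sqrt((E*E + 6*n)**2 + E**2) = -1 - sqrt((E**2 + 6*n)**2 + E**2) = -1 - sqrt(E**2 + (E**2 + 6*n)**2))
A(L, a) = L/4 + a/4 (A(L, a) = (L + a)/4 = L/4 + a/4)
(1409 + A(R(-3, 3), -24))**2 = (1409 + ((-1 - sqrt((-3)**2 + ((-3)**2 + 6*3)**2))/4 + (1/4)*(-24)))**2 = (1409 + ((-1 - sqrt(9 + (9 + 18)**2))/4 - 6))**2 = (1409 + ((-1 - sqrt(9 + 27**2))/4 - 6))**2 = (1409 + ((-1 - sqrt(9 + 729))/4 - 6))**2 = (1409 + ((-1 - sqrt(738))/4 - 6))**2 = (1409 + ((-1 - 3*sqrt(82))/4 - 6))**2 = (1409 + ((-1/4 - 3*sqrt(82)/4) - 6))**2 = (1409 + (-25/4 - 3*sqrt(82)/4))**2 = (5611/4 - 3*sqrt(82)/4)**2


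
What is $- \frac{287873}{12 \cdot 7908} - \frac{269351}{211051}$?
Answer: $- \frac{86316217019}{20027895696} \approx -4.3098$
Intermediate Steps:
$- \frac{287873}{12 \cdot 7908} - \frac{269351}{211051} = - \frac{287873}{94896} - \frac{269351}{211051} = - \frac{86316217019}{20027895696}$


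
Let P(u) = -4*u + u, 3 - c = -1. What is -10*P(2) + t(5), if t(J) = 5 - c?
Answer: 61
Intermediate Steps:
c = 4 (c = 3 - 1*(-1) = 3 + 1 = 4)
P(u) = -3*u
t(J) = 1 (t(J) = 5 - 1*4 = 5 - 4 = 1)
-10*P(2) + t(5) = -(-30)*2 + 1 = -10*(-6) + 1 = 60 + 1 = 61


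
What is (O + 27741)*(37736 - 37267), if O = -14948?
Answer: 5999917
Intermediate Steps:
(O + 27741)*(37736 - 37267) = (-14948 + 27741)*(37736 - 37267) = 12793*469 = 5999917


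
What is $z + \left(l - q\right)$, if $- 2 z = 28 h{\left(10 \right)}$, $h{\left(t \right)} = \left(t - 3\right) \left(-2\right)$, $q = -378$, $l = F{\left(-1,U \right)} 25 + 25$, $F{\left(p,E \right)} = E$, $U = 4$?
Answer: $699$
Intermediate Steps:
$l = 125$ ($l = 4 \cdot 25 + 25 = 100 + 25 = 125$)
$h{\left(t \right)} = 6 - 2 t$ ($h{\left(t \right)} = \left(-3 + t\right) \left(-2\right) = 6 - 2 t$)
$z = 196$ ($z = - \frac{28 \left(6 - 20\right)}{2} = - \frac{28 \left(-14\right)}{2} = \left(- \frac{1}{2}\right) \left(-392\right) = 196$)
$z + \left(l - q\right) = 196 + \left(125 - -378\right) = 196 + \left(125 + 378\right) = 196 + 503 = 699$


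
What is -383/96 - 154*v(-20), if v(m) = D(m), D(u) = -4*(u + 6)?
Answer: -828287/96 ≈ -8628.0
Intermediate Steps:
D(u) = -24 - 4*u (D(u) = -4*(6 + u) = -24 - 4*u)
v(m) = -24 - 4*m
-383/96 - 154*v(-20) = -383/96 - 154*(-24 - 4*(-20)) = -383*1/96 - 154*(-24 + 80) = -383/96 - 154*56 = -383/96 - 8624 = -828287/96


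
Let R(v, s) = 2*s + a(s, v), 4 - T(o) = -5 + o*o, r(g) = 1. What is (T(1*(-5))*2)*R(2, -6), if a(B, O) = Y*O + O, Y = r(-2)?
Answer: 256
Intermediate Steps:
T(o) = 9 - o**2 (T(o) = 4 - (-5 + o*o) = 4 - (-5 + o**2) = 4 + (5 - o**2) = 9 - o**2)
Y = 1
a(B, O) = 2*O (a(B, O) = 1*O + O = O + O = 2*O)
R(v, s) = 2*s + 2*v
(T(1*(-5))*2)*R(2, -6) = ((9 - (1*(-5))**2)*2)*(2*(-6) + 2*2) = ((9 - 1*(-5)**2)*2)*(-12 + 4) = ((9 - 1*25)*2)*(-8) = ((9 - 25)*2)*(-8) = -16*2*(-8) = -32*(-8) = 256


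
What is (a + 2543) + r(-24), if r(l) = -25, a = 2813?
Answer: 5331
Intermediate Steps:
(a + 2543) + r(-24) = (2813 + 2543) - 25 = 5356 - 25 = 5331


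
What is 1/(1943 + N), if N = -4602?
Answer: -1/2659 ≈ -0.00037608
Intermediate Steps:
1/(1943 + N) = 1/(1943 - 4602) = 1/(-2659) = -1/2659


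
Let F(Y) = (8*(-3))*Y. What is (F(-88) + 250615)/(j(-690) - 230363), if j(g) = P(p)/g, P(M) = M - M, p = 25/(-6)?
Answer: -252727/230363 ≈ -1.0971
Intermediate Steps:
F(Y) = -24*Y
p = -25/6 (p = 25*(-⅙) = -25/6 ≈ -4.1667)
P(M) = 0
j(g) = 0 (j(g) = 0/g = 0)
(F(-88) + 250615)/(j(-690) - 230363) = (-24*(-88) + 250615)/(0 - 230363) = (2112 + 250615)/(-230363) = 252727*(-1/230363) = -252727/230363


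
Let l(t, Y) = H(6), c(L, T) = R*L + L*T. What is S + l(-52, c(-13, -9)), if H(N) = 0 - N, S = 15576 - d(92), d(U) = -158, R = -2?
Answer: 15728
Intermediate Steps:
S = 15734 (S = 15576 - 1*(-158) = 15576 + 158 = 15734)
c(L, T) = -2*L + L*T
H(N) = -N
l(t, Y) = -6 (l(t, Y) = -1*6 = -6)
S + l(-52, c(-13, -9)) = 15734 - 6 = 15728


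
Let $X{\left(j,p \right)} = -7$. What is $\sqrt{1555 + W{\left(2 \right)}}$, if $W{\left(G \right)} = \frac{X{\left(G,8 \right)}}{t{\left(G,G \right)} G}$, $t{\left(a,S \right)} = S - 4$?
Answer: $\frac{\sqrt{6227}}{2} \approx 39.456$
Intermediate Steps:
$t{\left(a,S \right)} = -4 + S$ ($t{\left(a,S \right)} = S - 4 = -4 + S$)
$W{\left(G \right)} = - \frac{7}{G \left(-4 + G\right)}$ ($W{\left(G \right)} = - \frac{7}{\left(-4 + G\right) G} = - \frac{7}{G \left(-4 + G\right)}$)
$\sqrt{1555 + W{\left(2 \right)}} = \sqrt{1555 - \frac{7}{2 \left(-4 + 2\right)}} = \sqrt{1555 - \frac{7}{2 \left(-2\right)}} = \sqrt{1555 - \frac{7}{2} \left(- \frac{1}{2}\right)} = \sqrt{1555 + \frac{7}{4}} = \sqrt{\frac{6227}{4}} = \frac{\sqrt{6227}}{2}$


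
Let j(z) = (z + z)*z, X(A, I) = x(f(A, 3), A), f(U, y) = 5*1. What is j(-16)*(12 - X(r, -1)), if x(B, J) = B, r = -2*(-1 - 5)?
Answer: 3584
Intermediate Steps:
f(U, y) = 5
r = 12 (r = -2*(-6) = 12)
X(A, I) = 5
j(z) = 2*z**2 (j(z) = (2*z)*z = 2*z**2)
j(-16)*(12 - X(r, -1)) = (2*(-16)**2)*(12 - 1*5) = (2*256)*(12 - 5) = 512*7 = 3584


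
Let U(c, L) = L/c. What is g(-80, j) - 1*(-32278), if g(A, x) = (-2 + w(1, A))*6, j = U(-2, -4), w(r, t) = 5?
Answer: 32296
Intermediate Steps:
j = 2 (j = -4/(-2) = -4*(-½) = 2)
g(A, x) = 18 (g(A, x) = (-2 + 5)*6 = 3*6 = 18)
g(-80, j) - 1*(-32278) = 18 - 1*(-32278) = 18 + 32278 = 32296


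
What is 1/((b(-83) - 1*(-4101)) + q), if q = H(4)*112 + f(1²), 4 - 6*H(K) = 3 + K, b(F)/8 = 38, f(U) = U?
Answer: 1/4350 ≈ 0.00022989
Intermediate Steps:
b(F) = 304 (b(F) = 8*38 = 304)
H(K) = ⅙ - K/6 (H(K) = ⅔ - (3 + K)/6 = ⅔ + (-½ - K/6) = ⅙ - K/6)
q = -55 (q = (⅙ - ⅙*4)*112 + 1² = (⅙ - ⅔)*112 + 1 = -½*112 + 1 = -56 + 1 = -55)
1/((b(-83) - 1*(-4101)) + q) = 1/((304 - 1*(-4101)) - 55) = 1/((304 + 4101) - 55) = 1/(4405 - 55) = 1/4350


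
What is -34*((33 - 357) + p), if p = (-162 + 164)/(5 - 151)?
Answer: 804202/73 ≈ 11016.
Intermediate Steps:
p = -1/73 (p = 2/(-146) = 2*(-1/146) = -1/73 ≈ -0.013699)
-34*((33 - 357) + p) = -34*((33 - 357) - 1/73) = -34*(-324 - 1/73) = -34*(-23653/73) = 804202/73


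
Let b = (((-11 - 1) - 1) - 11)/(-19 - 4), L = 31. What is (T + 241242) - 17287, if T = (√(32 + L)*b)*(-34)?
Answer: 223955 - 2448*√7/23 ≈ 2.2367e+5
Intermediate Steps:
b = 24/23 (b = ((-12 - 1) - 11)/(-23) = (-13 - 11)*(-1/23) = -24*(-1/23) = 24/23 ≈ 1.0435)
T = -2448*√7/23 (T = (√(32 + 31)*(24/23))*(-34) = (√63*(24/23))*(-34) = ((3*√7)*(24/23))*(-34) = (72*√7/23)*(-34) = -2448*√7/23 ≈ -281.60)
(T + 241242) - 17287 = (-2448*√7/23 + 241242) - 17287 = (241242 - 2448*√7/23) - 17287 = 223955 - 2448*√7/23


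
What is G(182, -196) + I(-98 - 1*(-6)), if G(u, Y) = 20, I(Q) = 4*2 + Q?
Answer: -64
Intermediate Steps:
I(Q) = 8 + Q
G(182, -196) + I(-98 - 1*(-6)) = 20 + (8 + (-98 - 1*(-6))) = 20 + (8 + (-98 + 6)) = 20 + (8 - 92) = 20 - 84 = -64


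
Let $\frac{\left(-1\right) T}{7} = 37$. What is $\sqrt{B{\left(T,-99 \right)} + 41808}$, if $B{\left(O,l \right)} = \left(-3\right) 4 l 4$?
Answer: $4 \sqrt{2910} \approx 215.78$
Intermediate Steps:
$T = -259$ ($T = \left(-7\right) 37 = -259$)
$B{\left(O,l \right)} = - 48 l$ ($B{\left(O,l \right)} = - 12 \cdot 4 l = - 48 l$)
$\sqrt{B{\left(T,-99 \right)} + 41808} = \sqrt{\left(-48\right) \left(-99\right) + 41808} = \sqrt{4752 + 41808} = \sqrt{46560} = 4 \sqrt{2910}$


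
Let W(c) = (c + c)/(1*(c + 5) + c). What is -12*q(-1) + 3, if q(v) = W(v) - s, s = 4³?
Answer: 779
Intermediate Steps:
s = 64
W(c) = 2*c/(5 + 2*c) (W(c) = (2*c)/(1*(5 + c) + c) = (2*c)/((5 + c) + c) = (2*c)/(5 + 2*c) = 2*c/(5 + 2*c))
q(v) = -64 + 2*v/(5 + 2*v) (q(v) = 2*v/(5 + 2*v) - 1*64 = 2*v/(5 + 2*v) - 64 = -64 + 2*v/(5 + 2*v))
-12*q(-1) + 3 = -24*(-160 - 63*(-1))/(5 + 2*(-1)) + 3 = -24*(-160 + 63)/(5 - 2) + 3 = -24*(-97)/3 + 3 = -12*(-194/3) + 3 = 776 + 3 = 779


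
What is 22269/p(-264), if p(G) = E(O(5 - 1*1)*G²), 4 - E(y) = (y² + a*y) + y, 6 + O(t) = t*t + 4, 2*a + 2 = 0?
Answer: -22269/952076353532 ≈ -2.3390e-8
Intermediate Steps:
a = -1 (a = -1 + (½)*0 = -1 + 0 = -1)
O(t) = -2 + t² (O(t) = -6 + (t*t + 4) = -6 + (t² + 4) = -6 + (4 + t²) = -2 + t²)
E(y) = 4 - y² (E(y) = 4 - ((y² - y) + y) = 4 - y²)
p(G) = 4 - 196*G⁴ (p(G) = 4 - ((-2 + (5 - 1*1)²)*G²)² = 4 - ((-2 + (5 - 1)²)*G²)² = 4 - ((-2 + 4²)*G²)² = 4 - ((-2 + 16)*G²)² = 4 - (14*G²)² = 4 - 196*G⁴)
22269/p(-264) = 22269/(4 - 196*(-264)⁴) = 22269/(4 - 196*4857532416) = 22269/(4 - 952076353536) = 22269/(-952076353532) = 22269*(-1/952076353532) = -22269/952076353532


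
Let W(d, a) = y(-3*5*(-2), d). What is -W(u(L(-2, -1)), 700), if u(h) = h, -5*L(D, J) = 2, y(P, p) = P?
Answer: -30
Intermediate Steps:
L(D, J) = -⅖ (L(D, J) = -⅕*2 = -⅖)
W(d, a) = 30 (W(d, a) = -3*5*(-2) = -15*(-2) = 30)
-W(u(L(-2, -1)), 700) = -1*30 = -30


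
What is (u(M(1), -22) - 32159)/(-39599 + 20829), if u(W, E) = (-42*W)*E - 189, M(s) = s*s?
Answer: 15712/9385 ≈ 1.6742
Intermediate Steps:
M(s) = s²
u(W, E) = -189 - 42*E*W (u(W, E) = -42*E*W - 189 = -189 - 42*E*W)
(u(M(1), -22) - 32159)/(-39599 + 20829) = ((-189 - 42*(-22)*1²) - 32159)/(-39599 + 20829) = ((-189 - 42*(-22)*1) - 32159)/(-18770) = ((-189 + 924) - 32159)*(-1/18770) = (735 - 32159)*(-1/18770) = -31424*(-1/18770) = 15712/9385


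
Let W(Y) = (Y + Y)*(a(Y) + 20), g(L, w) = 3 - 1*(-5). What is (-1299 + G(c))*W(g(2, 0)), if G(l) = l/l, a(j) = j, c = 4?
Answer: -581504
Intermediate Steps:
g(L, w) = 8 (g(L, w) = 3 + 5 = 8)
W(Y) = 2*Y*(20 + Y) (W(Y) = (Y + Y)*(Y + 20) = (2*Y)*(20 + Y) = 2*Y*(20 + Y))
G(l) = 1
(-1299 + G(c))*W(g(2, 0)) = (-1299 + 1)*(2*8*(20 + 8)) = -2596*8*28 = -1298*448 = -581504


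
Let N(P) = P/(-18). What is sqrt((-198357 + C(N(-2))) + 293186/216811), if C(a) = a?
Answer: I*sqrt(37988639992982)/13839 ≈ 445.37*I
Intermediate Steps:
N(P) = -P/18 (N(P) = P*(-1/18) = -P/18)
sqrt((-198357 + C(N(-2))) + 293186/216811) = sqrt((-198357 - 1/18*(-2)) + 293186/216811) = sqrt((-198357 + 1/9) + 293186*(1/216811)) = sqrt(-1785212/9 + 6238/4613) = sqrt(-8235126814/41517) = I*sqrt(37988639992982)/13839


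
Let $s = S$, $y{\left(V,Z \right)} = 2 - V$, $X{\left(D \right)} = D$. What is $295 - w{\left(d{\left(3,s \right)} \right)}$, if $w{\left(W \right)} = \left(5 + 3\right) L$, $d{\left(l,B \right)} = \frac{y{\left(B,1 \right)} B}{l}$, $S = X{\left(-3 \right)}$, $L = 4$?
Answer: $263$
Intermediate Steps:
$S = -3$
$s = -3$
$d{\left(l,B \right)} = \frac{B \left(2 - B\right)}{l}$ ($d{\left(l,B \right)} = \frac{\left(2 - B\right) B}{l} = \frac{B \left(2 - B\right)}{l}$)
$w{\left(W \right)} = 32$ ($w{\left(W \right)} = \left(5 + 3\right) 4 = 8 \cdot 4 = 32$)
$295 - w{\left(d{\left(3,s \right)} \right)} = 295 - 32 = 263$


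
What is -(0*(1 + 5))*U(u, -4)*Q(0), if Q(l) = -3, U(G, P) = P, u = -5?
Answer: 0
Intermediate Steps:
-(0*(1 + 5))*U(u, -4)*Q(0) = -(0*(1 + 5))*(-4)*(-3) = -(0*6)*(-4)*(-3) = -0*(-4)*(-3) = -0*(-3) = -1*0 = 0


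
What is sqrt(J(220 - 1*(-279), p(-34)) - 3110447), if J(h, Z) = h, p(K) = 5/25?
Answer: 2*I*sqrt(777487) ≈ 1763.5*I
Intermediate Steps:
p(K) = 1/5 (p(K) = 5*(1/25) = 1/5)
sqrt(J(220 - 1*(-279), p(-34)) - 3110447) = sqrt((220 - 1*(-279)) - 3110447) = sqrt((220 + 279) - 3110447) = sqrt(499 - 3110447) = sqrt(-3109948) = 2*I*sqrt(777487)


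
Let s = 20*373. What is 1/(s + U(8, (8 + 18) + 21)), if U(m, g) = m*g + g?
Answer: 1/7883 ≈ 0.00012686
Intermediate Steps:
U(m, g) = g + g*m (U(m, g) = g*m + g = g + g*m)
s = 7460
1/(s + U(8, (8 + 18) + 21)) = 1/(7460 + ((8 + 18) + 21)*(1 + 8)) = 1/(7460 + (26 + 21)*9) = 1/(7460 + 47*9) = 1/(7460 + 423) = 1/7883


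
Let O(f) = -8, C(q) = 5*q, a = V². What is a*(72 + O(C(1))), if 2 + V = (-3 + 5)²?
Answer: 256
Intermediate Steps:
V = 2 (V = -2 + (-3 + 5)² = -2 + 2² = -2 + 4 = 2)
a = 4 (a = 2² = 4)
a*(72 + O(C(1))) = 4*(72 - 8) = 4*64 = 256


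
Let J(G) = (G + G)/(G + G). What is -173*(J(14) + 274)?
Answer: -47575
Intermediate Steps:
J(G) = 1 (J(G) = (2*G)/((2*G)) = (2*G)*(1/(2*G)) = 1)
-173*(J(14) + 274) = -173*(1 + 274) = -173*275 = -47575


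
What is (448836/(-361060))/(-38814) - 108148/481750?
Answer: -12628246825311/56261104859750 ≈ -0.22446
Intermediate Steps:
(448836/(-361060))/(-38814) - 108148/481750 = (448836*(-1/361060))*(-1/38814) - 108148*1/481750 = -112209/90265*(-1/38814) - 54074/240875 = 37403/1167848570 - 54074/240875 = -12628246825311/56261104859750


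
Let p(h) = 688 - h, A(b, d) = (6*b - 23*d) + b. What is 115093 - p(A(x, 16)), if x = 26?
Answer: 114219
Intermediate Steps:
A(b, d) = -23*d + 7*b (A(b, d) = (-23*d + 6*b) + b = -23*d + 7*b)
115093 - p(A(x, 16)) = 115093 - (688 - (-23*16 + 7*26)) = 115093 - (688 - (-368 + 182)) = 115093 - (688 - 1*(-186)) = 115093 - (688 + 186) = 115093 - 1*874 = 115093 - 874 = 114219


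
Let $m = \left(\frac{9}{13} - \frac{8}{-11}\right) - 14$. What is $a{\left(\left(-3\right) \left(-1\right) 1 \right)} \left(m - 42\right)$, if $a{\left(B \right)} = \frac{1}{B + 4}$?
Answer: $- \frac{1115}{143} \approx -7.7972$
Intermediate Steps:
$m = - \frac{1799}{143}$ ($m = \left(9 \cdot \frac{1}{13} - - \frac{8}{11}\right) - 14 = \left(\frac{9}{13} + \frac{8}{11}\right) - 14 = \frac{203}{143} - 14 = - \frac{1799}{143} \approx -12.58$)
$a{\left(B \right)} = \frac{1}{4 + B}$
$a{\left(\left(-3\right) \left(-1\right) 1 \right)} \left(m - 42\right) = \frac{- \frac{1799}{143} - 42}{4 + \left(-3\right) \left(-1\right) 1} = \frac{1}{4 + 3 \cdot 1} \left(- \frac{7805}{143}\right) = \frac{1}{4 + 3} \left(- \frac{7805}{143}\right) = \frac{1}{7} \left(- \frac{7805}{143}\right) = - \frac{1115}{143}$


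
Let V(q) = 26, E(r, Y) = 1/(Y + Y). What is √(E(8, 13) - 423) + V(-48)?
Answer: 26 + I*√285922/26 ≈ 26.0 + 20.566*I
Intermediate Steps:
E(r, Y) = 1/(2*Y)
√(E(8, 13) - 423) + V(-48) = √((½)/13 - 423) + 26 = √((½)*(1/13) - 423) + 26 = √(1/26 - 423) + 26 = √(-10997/26) + 26 = I*√285922/26 + 26 = 26 + I*√285922/26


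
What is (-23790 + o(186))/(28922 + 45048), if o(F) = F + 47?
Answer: -23557/73970 ≈ -0.31847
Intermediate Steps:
o(F) = 47 + F
(-23790 + o(186))/(28922 + 45048) = (-23790 + (47 + 186))/(28922 + 45048) = (-23790 + 233)/73970 = -23557*1/73970 = -23557/73970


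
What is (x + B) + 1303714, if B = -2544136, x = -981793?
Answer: -2222215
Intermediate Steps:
(x + B) + 1303714 = (-981793 - 2544136) + 1303714 = -3525929 + 1303714 = -2222215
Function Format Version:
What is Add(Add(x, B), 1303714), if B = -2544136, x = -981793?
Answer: -2222215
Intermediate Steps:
Add(Add(x, B), 1303714) = Add(Add(-981793, -2544136), 1303714) = Add(-3525929, 1303714) = -2222215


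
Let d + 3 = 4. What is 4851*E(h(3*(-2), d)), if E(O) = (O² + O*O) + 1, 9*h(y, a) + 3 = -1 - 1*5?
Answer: 14553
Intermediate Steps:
d = 1 (d = -3 + 4 = 1)
h(y, a) = -1 (h(y, a) = -⅓ + (-1 - 1*5)/9 = -⅓ + (-1 - 5)/9 = -⅓ + (⅑)*(-6) = -⅓ - ⅔ = -1)
E(O) = 1 + 2*O² (E(O) = (O² + O²) + 1 = 2*O² + 1 = 1 + 2*O²)
4851*E(h(3*(-2), d)) = 4851*(1 + 2*(-1)²) = 4851*(1 + 2*1) = 4851*(1 + 2) = 4851*3 = 14553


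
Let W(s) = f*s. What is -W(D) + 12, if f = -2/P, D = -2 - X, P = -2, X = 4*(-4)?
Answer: -2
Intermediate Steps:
X = -16
D = 14 (D = -2 - 1*(-16) = -2 + 16 = 14)
f = 1 (f = -2/(-2) = -2*(-½) = 1)
W(s) = s (W(s) = 1*s = s)
-W(D) + 12 = -1*14 + 12 = -14 + 12 = -2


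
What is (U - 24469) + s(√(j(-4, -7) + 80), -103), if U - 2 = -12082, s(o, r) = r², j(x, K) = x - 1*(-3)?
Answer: -25940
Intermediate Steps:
j(x, K) = 3 + x (j(x, K) = x + 3 = 3 + x)
U = -12080 (U = 2 - 12082 = -12080)
(U - 24469) + s(√(j(-4, -7) + 80), -103) = (-12080 - 24469) + (-103)² = -36549 + 10609 = -25940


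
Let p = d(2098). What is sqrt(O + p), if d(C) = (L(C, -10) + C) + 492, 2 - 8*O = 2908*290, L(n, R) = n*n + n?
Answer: 9*sqrt(212389)/2 ≈ 2073.9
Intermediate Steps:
L(n, R) = n + n**2 (L(n, R) = n**2 + n = n + n**2)
O = -421659/4 (O = 1/4 - 727*290/2 = 1/4 - 1/8*843320 = 1/4 - 105415 = -421659/4 ≈ -1.0541e+5)
d(C) = 492 + C + C*(1 + C) (d(C) = (C*(1 + C) + C) + 492 = (C + C*(1 + C)) + 492 = 492 + C + C*(1 + C))
p = 4406292 (p = 492 + 2098 + 2098*(1 + 2098) = 492 + 2098 + 2098*2099 = 492 + 2098 + 4403702 = 4406292)
sqrt(O + p) = sqrt(-421659/4 + 4406292) = sqrt(17203509/4) = 9*sqrt(212389)/2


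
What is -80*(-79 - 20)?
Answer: 7920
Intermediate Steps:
-80*(-79 - 20) = -80*(-99) = 7920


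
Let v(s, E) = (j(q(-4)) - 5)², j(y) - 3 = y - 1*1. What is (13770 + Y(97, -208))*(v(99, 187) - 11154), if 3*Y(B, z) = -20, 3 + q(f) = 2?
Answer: -459888020/3 ≈ -1.5330e+8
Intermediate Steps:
q(f) = -1 (q(f) = -3 + 2 = -1)
Y(B, z) = -20/3 (Y(B, z) = (⅓)*(-20) = -20/3)
j(y) = 2 + y (j(y) = 3 + (y - 1*1) = 3 + (y - 1) = 3 + (-1 + y) = 2 + y)
v(s, E) = 16 (v(s, E) = ((2 - 1) - 5)² = (1 - 5)² = (-4)² = 16)
(13770 + Y(97, -208))*(v(99, 187) - 11154) = (13770 - 20/3)*(16 - 11154) = (41290/3)*(-11138) = -459888020/3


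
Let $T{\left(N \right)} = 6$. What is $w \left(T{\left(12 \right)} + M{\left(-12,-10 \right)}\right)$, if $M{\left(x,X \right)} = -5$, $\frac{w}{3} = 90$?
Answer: $270$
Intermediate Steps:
$w = 270$ ($w = 3 \cdot 90 = 270$)
$w \left(T{\left(12 \right)} + M{\left(-12,-10 \right)}\right) = 270 \left(6 - 5\right) = 270 \cdot 1 = 270$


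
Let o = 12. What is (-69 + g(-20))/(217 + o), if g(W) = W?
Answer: -89/229 ≈ -0.38865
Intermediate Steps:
(-69 + g(-20))/(217 + o) = (-69 - 20)/(217 + 12) = -89/229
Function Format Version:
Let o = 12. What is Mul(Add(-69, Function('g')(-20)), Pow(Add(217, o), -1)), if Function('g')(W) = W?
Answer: Rational(-89, 229) ≈ -0.38865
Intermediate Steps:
Mul(Add(-69, Function('g')(-20)), Pow(Add(217, o), -1)) = Mul(Add(-69, -20), Pow(Add(217, 12), -1)) = Mul(-89, Pow(229, -1)) = Mul(-89, Rational(1, 229)) = Rational(-89, 229)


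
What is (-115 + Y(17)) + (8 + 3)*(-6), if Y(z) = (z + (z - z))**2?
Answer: 108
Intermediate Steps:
Y(z) = z**2 (Y(z) = (z + 0)**2 = z**2)
(-115 + Y(17)) + (8 + 3)*(-6) = (-115 + 17**2) + (8 + 3)*(-6) = (-115 + 289) + 11*(-6) = 174 - 66 = 108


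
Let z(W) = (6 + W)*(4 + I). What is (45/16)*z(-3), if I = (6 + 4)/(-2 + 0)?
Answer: -135/16 ≈ -8.4375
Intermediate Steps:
I = -5 (I = 10/(-2) = 10*(-½) = -5)
z(W) = -6 - W (z(W) = (6 + W)*(4 - 5) = (6 + W)*(-1) = -6 - W)
(45/16)*z(-3) = (45/16)*(-6 - 1*(-3)) = (45*(1/16))*(-6 + 3) = (45/16)*(-3) = -135/16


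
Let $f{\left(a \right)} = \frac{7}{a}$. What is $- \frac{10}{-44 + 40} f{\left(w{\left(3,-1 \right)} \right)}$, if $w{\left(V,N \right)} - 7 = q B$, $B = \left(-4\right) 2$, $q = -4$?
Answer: $\frac{35}{78} \approx 0.44872$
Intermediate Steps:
$B = -8$
$w{\left(V,N \right)} = 39$ ($w{\left(V,N \right)} = 7 - -32 = 7 + 32 = 39$)
$- \frac{10}{-44 + 40} f{\left(w{\left(3,-1 \right)} \right)} = - \frac{10}{-44 + 40} \cdot \frac{7}{39} = - \frac{10}{-4} \cdot 7 \cdot \frac{1}{39} = \left(-10\right) \left(- \frac{1}{4}\right) \frac{7}{39} = \frac{5}{2} \cdot \frac{7}{39} = \frac{35}{78}$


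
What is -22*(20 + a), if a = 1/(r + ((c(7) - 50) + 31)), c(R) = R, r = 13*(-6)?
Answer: -19789/45 ≈ -439.76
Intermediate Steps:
r = -78
a = -1/90 (a = 1/(-78 + ((7 - 50) + 31)) = 1/(-78 + (-43 + 31)) = 1/(-78 - 12) = 1/(-90) = -1/90 ≈ -0.011111)
-22*(20 + a) = -22*(20 - 1/90) = -22*1799/90 = -19789/45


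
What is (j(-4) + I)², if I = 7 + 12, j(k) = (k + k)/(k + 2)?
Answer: 529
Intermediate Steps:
j(k) = 2*k/(2 + k) (j(k) = (2*k)/(2 + k) = 2*k/(2 + k))
I = 19
(j(-4) + I)² = (2*(-4)/(2 - 4) + 19)² = (2*(-4)/(-2) + 19)² = (2*(-4)*(-½) + 19)² = (4 + 19)² = 23² = 529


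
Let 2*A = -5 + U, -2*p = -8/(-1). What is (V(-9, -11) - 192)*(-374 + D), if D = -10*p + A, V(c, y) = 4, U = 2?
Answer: 63074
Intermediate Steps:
p = -4 (p = -(-4)/(-1) = -(-4)*(-1) = -½*8 = -4)
A = -3/2 (A = (-5 + 2)/2 = (½)*(-3) = -3/2 ≈ -1.5000)
D = 77/2 (D = -10*(-4) - 3/2 = 40 - 3/2 = 77/2 ≈ 38.500)
(V(-9, -11) - 192)*(-374 + D) = (4 - 192)*(-374 + 77/2) = -188*(-671/2) = 63074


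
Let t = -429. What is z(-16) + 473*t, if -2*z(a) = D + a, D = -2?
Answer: -202908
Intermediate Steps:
z(a) = 1 - a/2 (z(a) = -(-2 + a)/2 = 1 - a/2)
z(-16) + 473*t = (1 - 1/2*(-16)) + 473*(-429) = (1 + 8) - 202917 = 9 - 202917 = -202908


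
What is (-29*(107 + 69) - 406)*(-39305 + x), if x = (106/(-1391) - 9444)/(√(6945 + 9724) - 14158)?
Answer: 12075826183723509590/55760264469 - 14476654420*√16669/55760264469 ≈ 2.1657e+8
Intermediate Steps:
x = -13136710/(1391*(-14158 + √16669)) (x = (106*(-1/1391) - 9444)/(√16669 - 14158) = (-106/1391 - 9444)/(-14158 + √16669) = -13136710/(1391*(-14158 + √16669)) ≈ 0.67319)
(-29*(107 + 69) - 406)*(-39305 + x) = (-29*(107 + 69) - 406)*(-39305 + (37197908036/55760264469 + 2627342*√16669/55760264469)) = (-29*176 - 406)*(-2191619997046009/55760264469 + 2627342*√16669/55760264469) = (-5104 - 406)*(-2191619997046009/55760264469 + 2627342*√16669/55760264469) = -5510*(-2191619997046009/55760264469 + 2627342*√16669/55760264469) = 12075826183723509590/55760264469 - 14476654420*√16669/55760264469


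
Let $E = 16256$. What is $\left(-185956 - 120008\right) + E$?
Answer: $-289708$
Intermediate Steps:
$\left(-185956 - 120008\right) + E = \left(-185956 - 120008\right) + 16256 = -305964 + 16256 = -289708$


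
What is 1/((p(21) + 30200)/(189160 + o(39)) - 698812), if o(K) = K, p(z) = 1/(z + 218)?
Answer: -45218561/31599265831731 ≈ -1.4310e-6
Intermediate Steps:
p(z) = 1/(218 + z)
1/((p(21) + 30200)/(189160 + o(39)) - 698812) = 1/((1/(218 + 21) + 30200)/(189160 + 39) - 698812) = 1/((1/239 + 30200)/189199 - 698812) = 1/((1/239 + 30200)*(1/189199) - 698812) = 1/((7217801/239)*(1/189199) - 698812) = 1/(7217801/45218561 - 698812) = 1/(-31599265831731/45218561) = -45218561/31599265831731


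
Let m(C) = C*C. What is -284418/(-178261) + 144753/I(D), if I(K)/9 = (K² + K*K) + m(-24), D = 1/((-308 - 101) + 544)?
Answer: 55238431394961/1871313030122 ≈ 29.519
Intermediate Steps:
m(C) = C²
D = 1/135 (D = 1/(-409 + 544) = 1/135 ≈ 0.0074074)
I(K) = 5184 + 18*K² (I(K) = 9*((K² + K*K) + (-24)²) = 9*((K² + K²) + 576) = 9*(2*K² + 576) = 9*(576 + 2*K²) = 5184 + 18*K²)
-284418/(-178261) + 144753/I(D) = -284418/(-178261) + 144753/(5184 + 18*(1/135)²) = -284418*(-1/178261) + 144753/(5184 + 18*(1/18225)) = 284418/178261 + 144753/(5184 + 2/2025) = 284418/178261 + 144753/(10497602/2025) = 284418/178261 + 144753*(2025/10497602) = 284418/178261 + 293124825/10497602 = 55238431394961/1871313030122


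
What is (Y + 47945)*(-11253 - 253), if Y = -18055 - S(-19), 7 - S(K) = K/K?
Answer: -343845304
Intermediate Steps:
S(K) = 6 (S(K) = 7 - K/K = 7 - 1*1 = 7 - 1 = 6)
Y = -18061 (Y = -18055 - 1*6 = -18055 - 6 = -18061)
(Y + 47945)*(-11253 - 253) = (-18061 + 47945)*(-11253 - 253) = 29884*(-11506) = -343845304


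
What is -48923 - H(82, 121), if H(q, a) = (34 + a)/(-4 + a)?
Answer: -5724146/117 ≈ -48924.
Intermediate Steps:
H(q, a) = (34 + a)/(-4 + a)
-48923 - H(82, 121) = -48923 - (34 + 121)/(-4 + 121) = -48923 - 155/117 = -5724146/117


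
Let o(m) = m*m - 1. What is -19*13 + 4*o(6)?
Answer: -107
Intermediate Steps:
o(m) = -1 + m² (o(m) = m² - 1 = -1 + m²)
-19*13 + 4*o(6) = -19*13 + 4*(-1 + 6²) = -247 + 4*(-1 + 36) = -247 + 4*35 = -247 + 140 = -107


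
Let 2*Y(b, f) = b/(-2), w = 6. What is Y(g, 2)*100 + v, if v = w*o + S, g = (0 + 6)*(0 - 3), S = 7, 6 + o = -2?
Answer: 409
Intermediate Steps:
o = -8 (o = -6 - 2 = -8)
g = -18 (g = 6*(-3) = -18)
Y(b, f) = -b/4 (Y(b, f) = (b/(-2))/2 = (b*(-1/2))/2 = (-b/2)/2 = -b/4)
v = -41 (v = 6*(-8) + 7 = -48 + 7 = -41)
Y(g, 2)*100 + v = -1/4*(-18)*100 - 41 = (9/2)*100 - 41 = 450 - 41 = 409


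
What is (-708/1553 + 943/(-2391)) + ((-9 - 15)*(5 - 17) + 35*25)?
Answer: 4315321042/3713223 ≈ 1162.2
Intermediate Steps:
(-708/1553 + 943/(-2391)) + ((-9 - 15)*(5 - 17) + 35*25) = (-708*1/1553 + 943*(-1/2391)) + (-24*(-12) + 875) = (-708/1553 - 943/2391) + (288 + 875) = -3157307/3713223 + 1163 = 4315321042/3713223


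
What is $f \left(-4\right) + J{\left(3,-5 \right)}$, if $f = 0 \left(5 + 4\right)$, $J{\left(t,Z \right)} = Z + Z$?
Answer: $-10$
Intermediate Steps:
$J{\left(t,Z \right)} = 2 Z$
$f = 0$ ($f = 0 \cdot 9 = 0$)
$f \left(-4\right) + J{\left(3,-5 \right)} = 0 \left(-4\right) + 2 \left(-5\right) = 0 - 10 = -10$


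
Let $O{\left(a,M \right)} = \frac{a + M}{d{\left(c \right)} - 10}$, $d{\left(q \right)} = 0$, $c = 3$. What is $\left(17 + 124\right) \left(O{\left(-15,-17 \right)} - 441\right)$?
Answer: $- \frac{308649}{5} \approx -61730.0$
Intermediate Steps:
$O{\left(a,M \right)} = - \frac{M}{10} - \frac{a}{10}$ ($O{\left(a,M \right)} = \frac{a + M}{0 - 10} = \frac{M + a}{-10} = \left(M + a\right) \left(- \frac{1}{10}\right) = - \frac{M}{10} - \frac{a}{10}$)
$\left(17 + 124\right) \left(O{\left(-15,-17 \right)} - 441\right) = \left(17 + 124\right) \left(\left(\left(- \frac{1}{10}\right) \left(-17\right) - - \frac{3}{2}\right) - 441\right) = 141 \left(\left(\frac{17}{10} + \frac{3}{2}\right) - 441\right) = 141 \left(\frac{16}{5} - 441\right) = 141 \left(- \frac{2189}{5}\right) = - \frac{308649}{5}$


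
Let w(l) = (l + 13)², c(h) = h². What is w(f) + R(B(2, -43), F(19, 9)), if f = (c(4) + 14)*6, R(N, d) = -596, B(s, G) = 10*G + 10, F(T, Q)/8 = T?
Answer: 36653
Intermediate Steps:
F(T, Q) = 8*T
B(s, G) = 10 + 10*G
f = 180 (f = (4² + 14)*6 = (16 + 14)*6 = 30*6 = 180)
w(l) = (13 + l)²
w(f) + R(B(2, -43), F(19, 9)) = (13 + 180)² - 596 = 193² - 596 = 37249 - 596 = 36653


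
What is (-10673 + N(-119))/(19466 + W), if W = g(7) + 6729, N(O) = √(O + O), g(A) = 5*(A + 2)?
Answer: -10673/26240 + I*√238/26240 ≈ -0.40675 + 0.00058793*I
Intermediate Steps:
g(A) = 10 + 5*A (g(A) = 5*(2 + A) = 10 + 5*A)
N(O) = √2*√O (N(O) = √(2*O) = √2*√O)
W = 6774 (W = (10 + 5*7) + 6729 = (10 + 35) + 6729 = 45 + 6729 = 6774)
(-10673 + N(-119))/(19466 + W) = (-10673 + √2*√(-119))/(19466 + 6774) = (-10673 + √2*(I*√119))/26240 = (-10673 + I*√238)*(1/26240) = -10673/26240 + I*√238/26240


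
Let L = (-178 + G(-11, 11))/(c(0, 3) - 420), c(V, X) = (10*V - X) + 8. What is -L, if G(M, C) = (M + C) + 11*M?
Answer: -299/415 ≈ -0.72048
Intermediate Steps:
G(M, C) = C + 12*M (G(M, C) = (C + M) + 11*M = C + 12*M)
c(V, X) = 8 - X + 10*V (c(V, X) = (-X + 10*V) + 8 = 8 - X + 10*V)
L = 299/415 (L = (-178 + (11 + 12*(-11)))/((8 - 1*3 + 10*0) - 420) = (-178 + (11 - 132))/((8 - 3 + 0) - 420) = (-178 - 121)/(5 - 420) = -299/(-415) = -299*(-1/415) = 299/415 ≈ 0.72048)
-L = -1*299/415 = -299/415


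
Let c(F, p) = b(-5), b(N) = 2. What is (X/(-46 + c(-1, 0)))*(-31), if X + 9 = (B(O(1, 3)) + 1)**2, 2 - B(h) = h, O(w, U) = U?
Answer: -279/44 ≈ -6.3409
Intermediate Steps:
B(h) = 2 - h
c(F, p) = 2
X = -9 (X = -9 + ((2 - 1*3) + 1)**2 = -9 + ((2 - 3) + 1)**2 = -9 + (-1 + 1)**2 = -9 + 0**2 = -9 + 0 = -9)
(X/(-46 + c(-1, 0)))*(-31) = (-9/(-46 + 2))*(-31) = (-9/(-44))*(-31) = -1/44*(-9)*(-31) = (9/44)*(-31) = -279/44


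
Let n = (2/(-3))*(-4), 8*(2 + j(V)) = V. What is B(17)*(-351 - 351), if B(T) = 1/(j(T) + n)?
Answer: -16848/67 ≈ -251.46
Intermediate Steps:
j(V) = -2 + V/8
n = 8/3 (n = -⅓*2*(-4) = -⅔*(-4) = 8/3 ≈ 2.6667)
B(T) = 1/(⅔ + T/8) (B(T) = 1/((-2 + T/8) + 8/3) = 1/(⅔ + T/8))
B(17)*(-351 - 351) = (24/(16 + 3*17))*(-351 - 351) = (24/(16 + 51))*(-702) = (24/67)*(-702) = -16848/67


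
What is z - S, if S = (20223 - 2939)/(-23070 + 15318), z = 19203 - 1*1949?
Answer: 33442573/1938 ≈ 17256.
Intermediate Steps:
z = 17254 (z = 19203 - 1949 = 17254)
S = -4321/1938 (S = 17284/(-7752) = 17284*(-1/7752) = -4321/1938 ≈ -2.2296)
z - S = 17254 - 1*(-4321/1938) = 17254 + 4321/1938 = 33442573/1938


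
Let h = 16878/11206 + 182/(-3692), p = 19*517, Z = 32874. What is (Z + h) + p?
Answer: 33972002439/795626 ≈ 42698.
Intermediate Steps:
p = 9823
h = 1159117/795626 (h = 16878*(1/11206) + 182*(-1/3692) = 8439/5603 - 7/142 = 1159117/795626 ≈ 1.4569)
(Z + h) + p = (32874 + 1159117/795626) + 9823 = 26156568241/795626 + 9823 = 33972002439/795626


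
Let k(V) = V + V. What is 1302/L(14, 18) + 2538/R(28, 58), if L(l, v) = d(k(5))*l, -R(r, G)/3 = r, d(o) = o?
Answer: -732/35 ≈ -20.914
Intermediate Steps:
k(V) = 2*V
R(r, G) = -3*r
L(l, v) = 10*l (L(l, v) = (2*5)*l = 10*l)
1302/L(14, 18) + 2538/R(28, 58) = 1302/((10*14)) + 2538/((-3*28)) = 1302/140 + 2538/(-84) = 1302*(1/140) + 2538*(-1/84) = 93/10 - 423/14 = -732/35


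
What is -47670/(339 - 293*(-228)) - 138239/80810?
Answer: -4377997959/1808608610 ≈ -2.4206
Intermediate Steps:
-47670/(339 - 293*(-228)) - 138239/80810 = -47670/(339 + 66804) - 138239*1/80810 = -47670/67143 - 138239/80810 = -47670*1/67143 - 138239/80810 = -15890/22381 - 138239/80810 = -4377997959/1808608610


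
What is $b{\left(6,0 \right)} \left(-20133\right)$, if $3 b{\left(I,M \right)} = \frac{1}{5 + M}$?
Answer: $- \frac{6711}{5} \approx -1342.2$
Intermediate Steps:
$b{\left(I,M \right)} = \frac{1}{3 \left(5 + M\right)}$
$b{\left(6,0 \right)} \left(-20133\right) = \frac{1}{3 \left(5 + 0\right)} \left(-20133\right) = \frac{1}{3 \cdot 5} \left(-20133\right) = \frac{1}{3} \cdot \frac{1}{5} \left(-20133\right) = \frac{1}{15} \left(-20133\right) = - \frac{6711}{5}$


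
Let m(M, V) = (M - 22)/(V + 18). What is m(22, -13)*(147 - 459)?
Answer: 0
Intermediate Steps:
m(M, V) = (-22 + M)/(18 + V)
m(22, -13)*(147 - 459) = ((-22 + 22)/(18 - 13))*(147 - 459) = (0/5)*(-312) = ((⅕)*0)*(-312) = 0*(-312) = 0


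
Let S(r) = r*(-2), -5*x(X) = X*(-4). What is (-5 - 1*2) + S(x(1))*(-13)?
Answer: 69/5 ≈ 13.800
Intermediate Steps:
x(X) = 4*X/5 (x(X) = -X*(-4)/5 = -(-4)*X/5 = 4*X/5)
S(r) = -2*r
(-5 - 1*2) + S(x(1))*(-13) = (-5 - 1*2) - 8/5*(-13) = (-5 - 2) - 2*⅘*(-13) = -7 - 8/5*(-13) = -7 + 104/5 = 69/5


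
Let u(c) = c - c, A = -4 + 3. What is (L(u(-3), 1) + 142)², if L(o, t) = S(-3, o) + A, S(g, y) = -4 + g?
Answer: 17956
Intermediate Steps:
A = -1
u(c) = 0
L(o, t) = -8 (L(o, t) = (-4 - 3) - 1 = -7 - 1 = -8)
(L(u(-3), 1) + 142)² = (-8 + 142)² = 134² = 17956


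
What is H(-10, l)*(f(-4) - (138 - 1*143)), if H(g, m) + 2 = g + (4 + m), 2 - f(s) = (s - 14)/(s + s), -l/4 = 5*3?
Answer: -323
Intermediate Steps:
l = -60 (l = -20*3 = -4*15 = -60)
f(s) = 2 - (-14 + s)/(2*s) (f(s) = 2 - (s - 14)/(s + s) = 2 - (-14 + s)/(2*s))
H(g, m) = 2 + g + m (H(g, m) = -2 + (g + (4 + m)) = -2 + (4 + g + m) = 2 + g + m)
H(-10, l)*(f(-4) - (138 - 1*143)) = (2 - 10 - 60)*((3/2 + 7/(-4)) - (138 - 1*143)) = -68*((3/2 + 7*(-¼)) - (138 - 143)) = -68*((3/2 - 7/4) - 1*(-5)) = -68*(-¼ + 5) = -68*19/4 = -323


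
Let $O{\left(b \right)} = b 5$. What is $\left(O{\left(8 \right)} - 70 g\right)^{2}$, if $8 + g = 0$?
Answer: $360000$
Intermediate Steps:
$g = -8$ ($g = -8 + 0 = -8$)
$O{\left(b \right)} = 5 b$
$\left(O{\left(8 \right)} - 70 g\right)^{2} = \left(5 \cdot 8 - -560\right)^{2} = \left(40 + 560\right)^{2} = 600^{2} = 360000$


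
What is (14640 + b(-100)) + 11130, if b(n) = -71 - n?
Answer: 25799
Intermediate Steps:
(14640 + b(-100)) + 11130 = (14640 + (-71 - 1*(-100))) + 11130 = (14640 + (-71 + 100)) + 11130 = (14640 + 29) + 11130 = 14669 + 11130 = 25799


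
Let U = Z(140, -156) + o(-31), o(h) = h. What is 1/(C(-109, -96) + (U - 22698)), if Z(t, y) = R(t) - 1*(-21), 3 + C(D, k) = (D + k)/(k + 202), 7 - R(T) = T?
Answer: -106/2421669 ≈ -4.3771e-5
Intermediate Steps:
R(T) = 7 - T
C(D, k) = -3 + (D + k)/(202 + k) (C(D, k) = -3 + (D + k)/(k + 202) = -3 + (D + k)/(202 + k))
Z(t, y) = 28 - t (Z(t, y) = (7 - t) - 1*(-21) = (7 - t) + 21 = 28 - t)
U = -143 (U = (28 - 1*140) - 31 = (28 - 140) - 31 = -112 - 31 = -143)
1/(C(-109, -96) + (U - 22698)) = 1/((-606 - 109 - 2*(-96))/(202 - 96) + (-143 - 22698)) = 1/((-606 - 109 + 192)/106 - 22841) = 1/((1/106)*(-523) - 22841) = 1/(-523/106 - 22841) = 1/(-2421669/106) = -106/2421669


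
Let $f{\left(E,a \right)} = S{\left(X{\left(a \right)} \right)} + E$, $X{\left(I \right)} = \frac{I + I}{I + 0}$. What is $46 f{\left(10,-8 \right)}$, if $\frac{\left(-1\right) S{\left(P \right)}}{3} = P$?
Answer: $184$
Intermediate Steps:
$X{\left(I \right)} = 2$ ($X{\left(I \right)} = \frac{2 I}{I} = 2$)
$S{\left(P \right)} = - 3 P$
$f{\left(E,a \right)} = -6 + E$ ($f{\left(E,a \right)} = \left(-3\right) 2 + E = -6 + E$)
$46 f{\left(10,-8 \right)} = 46 \left(-6 + 10\right) = 46 \cdot 4 = 184$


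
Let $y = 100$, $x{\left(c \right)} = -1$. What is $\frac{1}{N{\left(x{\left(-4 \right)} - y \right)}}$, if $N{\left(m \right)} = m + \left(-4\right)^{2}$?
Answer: $- \frac{1}{85} \approx -0.011765$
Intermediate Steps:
$N{\left(m \right)} = 16 + m$ ($N{\left(m \right)} = m + 16 = 16 + m$)
$\frac{1}{N{\left(x{\left(-4 \right)} - y \right)}} = \frac{1}{16 - 101} = \frac{1}{-85} = - \frac{1}{85}$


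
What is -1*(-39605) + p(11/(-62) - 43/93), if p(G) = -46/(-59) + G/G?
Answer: 2336800/59 ≈ 39607.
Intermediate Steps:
p(G) = 105/59 (p(G) = -46*(-1/59) + 1 = 46/59 + 1 = 105/59)
-1*(-39605) + p(11/(-62) - 43/93) = -1*(-39605) + 105/59 = 39605 + 105/59 = 2336800/59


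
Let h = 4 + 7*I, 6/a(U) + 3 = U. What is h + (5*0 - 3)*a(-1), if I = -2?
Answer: -11/2 ≈ -5.5000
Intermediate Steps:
a(U) = 6/(-3 + U)
h = -10 (h = 4 + 7*(-2) = 4 - 14 = -10)
h + (5*0 - 3)*a(-1) = -10 + (5*0 - 3)*(6/(-3 - 1)) = -10 + (0 - 3)*(6/(-4)) = -10 - 18*(-1)/4 = -10 - 3*(-3/2) = -10 + 9/2 = -11/2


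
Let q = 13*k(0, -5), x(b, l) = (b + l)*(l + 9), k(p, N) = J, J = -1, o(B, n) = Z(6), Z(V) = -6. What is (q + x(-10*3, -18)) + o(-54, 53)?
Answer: 413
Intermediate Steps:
o(B, n) = -6
k(p, N) = -1
x(b, l) = (9 + l)*(b + l) (x(b, l) = (b + l)*(9 + l) = (9 + l)*(b + l))
q = -13 (q = 13*(-1) = -13)
(q + x(-10*3, -18)) + o(-54, 53) = (-13 + ((-18)² + 9*(-10*3) + 9*(-18) - 10*3*(-18))) - 6 = (-13 + (324 + 9*(-30) - 162 - 30*(-18))) - 6 = (-13 + (324 - 270 - 162 + 540)) - 6 = (-13 + 432) - 6 = 419 - 6 = 413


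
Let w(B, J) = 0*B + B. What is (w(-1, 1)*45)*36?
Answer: -1620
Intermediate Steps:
w(B, J) = B (w(B, J) = 0 + B = B)
(w(-1, 1)*45)*36 = -1*45*36 = -45*36 = -1620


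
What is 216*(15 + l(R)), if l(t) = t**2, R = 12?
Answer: 34344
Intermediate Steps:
216*(15 + l(R)) = 216*(15 + 12**2) = 216*(15 + 144) = 216*159 = 34344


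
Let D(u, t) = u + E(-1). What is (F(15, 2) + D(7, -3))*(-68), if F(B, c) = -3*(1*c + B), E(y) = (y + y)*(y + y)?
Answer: 2720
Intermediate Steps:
E(y) = 4*y**2 (E(y) = (2*y)*(2*y) = 4*y**2)
F(B, c) = -3*B - 3*c (F(B, c) = -3*(c + B) = -3*(B + c) = -3*B - 3*c)
D(u, t) = 4 + u (D(u, t) = u + 4*(-1)**2 = u + 4*1 = u + 4 = 4 + u)
(F(15, 2) + D(7, -3))*(-68) = ((-3*15 - 3*2) + (4 + 7))*(-68) = ((-45 - 6) + 11)*(-68) = (-51 + 11)*(-68) = -40*(-68) = 2720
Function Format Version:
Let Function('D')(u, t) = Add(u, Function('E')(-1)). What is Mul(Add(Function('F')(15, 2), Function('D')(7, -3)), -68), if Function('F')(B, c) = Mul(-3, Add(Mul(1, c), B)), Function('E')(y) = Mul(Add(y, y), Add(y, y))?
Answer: 2720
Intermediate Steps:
Function('E')(y) = Mul(4, Pow(y, 2)) (Function('E')(y) = Mul(Mul(2, y), Mul(2, y)) = Mul(4, Pow(y, 2)))
Function('F')(B, c) = Add(Mul(-3, B), Mul(-3, c)) (Function('F')(B, c) = Mul(-3, Add(c, B)) = Mul(-3, Add(B, c)) = Add(Mul(-3, B), Mul(-3, c)))
Function('D')(u, t) = Add(4, u) (Function('D')(u, t) = Add(u, Mul(4, Pow(-1, 2))) = Add(u, Mul(4, 1)) = Add(u, 4) = Add(4, u))
Mul(Add(Function('F')(15, 2), Function('D')(7, -3)), -68) = Mul(Add(Add(Mul(-3, 15), Mul(-3, 2)), Add(4, 7)), -68) = Mul(Add(Add(-45, -6), 11), -68) = Mul(Add(-51, 11), -68) = Mul(-40, -68) = 2720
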